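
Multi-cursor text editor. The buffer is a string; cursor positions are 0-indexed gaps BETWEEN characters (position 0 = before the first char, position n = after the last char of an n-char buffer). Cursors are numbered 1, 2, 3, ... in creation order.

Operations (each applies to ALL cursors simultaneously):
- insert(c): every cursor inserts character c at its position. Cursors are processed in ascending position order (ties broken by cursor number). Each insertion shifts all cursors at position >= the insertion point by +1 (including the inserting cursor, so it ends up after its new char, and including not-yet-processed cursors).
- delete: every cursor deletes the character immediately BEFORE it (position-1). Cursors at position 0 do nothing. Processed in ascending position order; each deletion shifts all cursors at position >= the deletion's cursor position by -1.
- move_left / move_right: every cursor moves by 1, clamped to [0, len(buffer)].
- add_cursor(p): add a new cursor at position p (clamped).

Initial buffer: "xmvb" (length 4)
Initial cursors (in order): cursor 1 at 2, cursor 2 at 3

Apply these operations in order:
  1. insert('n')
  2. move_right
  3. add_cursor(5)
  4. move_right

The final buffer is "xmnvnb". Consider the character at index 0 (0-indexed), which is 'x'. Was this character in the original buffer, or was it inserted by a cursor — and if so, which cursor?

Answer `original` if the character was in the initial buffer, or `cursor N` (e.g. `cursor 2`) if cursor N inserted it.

Answer: original

Derivation:
After op 1 (insert('n')): buffer="xmnvnb" (len 6), cursors c1@3 c2@5, authorship ..1.2.
After op 2 (move_right): buffer="xmnvnb" (len 6), cursors c1@4 c2@6, authorship ..1.2.
After op 3 (add_cursor(5)): buffer="xmnvnb" (len 6), cursors c1@4 c3@5 c2@6, authorship ..1.2.
After op 4 (move_right): buffer="xmnvnb" (len 6), cursors c1@5 c2@6 c3@6, authorship ..1.2.
Authorship (.=original, N=cursor N): . . 1 . 2 .
Index 0: author = original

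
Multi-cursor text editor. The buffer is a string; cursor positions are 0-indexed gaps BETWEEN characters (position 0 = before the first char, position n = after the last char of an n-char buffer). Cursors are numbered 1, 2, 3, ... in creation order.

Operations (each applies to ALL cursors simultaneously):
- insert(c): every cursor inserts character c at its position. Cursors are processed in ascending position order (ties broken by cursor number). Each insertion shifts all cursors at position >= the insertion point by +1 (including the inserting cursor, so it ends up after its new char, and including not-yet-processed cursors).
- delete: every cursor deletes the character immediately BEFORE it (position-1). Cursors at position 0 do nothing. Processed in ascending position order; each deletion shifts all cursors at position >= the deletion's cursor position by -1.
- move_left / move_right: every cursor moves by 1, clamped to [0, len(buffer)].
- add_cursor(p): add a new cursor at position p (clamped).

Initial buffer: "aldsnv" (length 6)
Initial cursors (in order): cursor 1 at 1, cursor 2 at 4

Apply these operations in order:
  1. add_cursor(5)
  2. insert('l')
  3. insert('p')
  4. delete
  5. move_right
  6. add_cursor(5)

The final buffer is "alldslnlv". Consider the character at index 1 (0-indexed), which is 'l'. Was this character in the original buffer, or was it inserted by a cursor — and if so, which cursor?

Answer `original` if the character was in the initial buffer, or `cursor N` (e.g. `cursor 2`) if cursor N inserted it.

After op 1 (add_cursor(5)): buffer="aldsnv" (len 6), cursors c1@1 c2@4 c3@5, authorship ......
After op 2 (insert('l')): buffer="alldslnlv" (len 9), cursors c1@2 c2@6 c3@8, authorship .1...2.3.
After op 3 (insert('p')): buffer="alpldslpnlpv" (len 12), cursors c1@3 c2@8 c3@11, authorship .11...22.33.
After op 4 (delete): buffer="alldslnlv" (len 9), cursors c1@2 c2@6 c3@8, authorship .1...2.3.
After op 5 (move_right): buffer="alldslnlv" (len 9), cursors c1@3 c2@7 c3@9, authorship .1...2.3.
After op 6 (add_cursor(5)): buffer="alldslnlv" (len 9), cursors c1@3 c4@5 c2@7 c3@9, authorship .1...2.3.
Authorship (.=original, N=cursor N): . 1 . . . 2 . 3 .
Index 1: author = 1

Answer: cursor 1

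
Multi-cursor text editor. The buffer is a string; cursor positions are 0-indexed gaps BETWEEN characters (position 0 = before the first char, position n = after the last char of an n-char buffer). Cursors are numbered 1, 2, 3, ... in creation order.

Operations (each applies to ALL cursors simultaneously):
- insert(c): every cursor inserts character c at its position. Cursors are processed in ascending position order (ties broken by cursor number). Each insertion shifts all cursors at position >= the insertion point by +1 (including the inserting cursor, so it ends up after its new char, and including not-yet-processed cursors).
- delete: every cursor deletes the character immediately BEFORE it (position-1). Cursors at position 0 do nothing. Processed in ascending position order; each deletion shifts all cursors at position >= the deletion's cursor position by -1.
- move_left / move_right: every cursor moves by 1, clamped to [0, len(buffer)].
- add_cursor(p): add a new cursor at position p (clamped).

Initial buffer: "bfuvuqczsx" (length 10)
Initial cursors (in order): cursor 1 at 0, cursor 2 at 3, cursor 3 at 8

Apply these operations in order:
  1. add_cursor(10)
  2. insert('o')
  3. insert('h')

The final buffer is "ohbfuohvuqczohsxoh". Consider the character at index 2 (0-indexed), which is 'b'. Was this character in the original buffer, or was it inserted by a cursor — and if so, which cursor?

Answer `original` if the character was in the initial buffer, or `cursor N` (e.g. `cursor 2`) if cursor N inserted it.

Answer: original

Derivation:
After op 1 (add_cursor(10)): buffer="bfuvuqczsx" (len 10), cursors c1@0 c2@3 c3@8 c4@10, authorship ..........
After op 2 (insert('o')): buffer="obfuovuqczosxo" (len 14), cursors c1@1 c2@5 c3@11 c4@14, authorship 1...2.....3..4
After op 3 (insert('h')): buffer="ohbfuohvuqczohsxoh" (len 18), cursors c1@2 c2@7 c3@14 c4@18, authorship 11...22.....33..44
Authorship (.=original, N=cursor N): 1 1 . . . 2 2 . . . . . 3 3 . . 4 4
Index 2: author = original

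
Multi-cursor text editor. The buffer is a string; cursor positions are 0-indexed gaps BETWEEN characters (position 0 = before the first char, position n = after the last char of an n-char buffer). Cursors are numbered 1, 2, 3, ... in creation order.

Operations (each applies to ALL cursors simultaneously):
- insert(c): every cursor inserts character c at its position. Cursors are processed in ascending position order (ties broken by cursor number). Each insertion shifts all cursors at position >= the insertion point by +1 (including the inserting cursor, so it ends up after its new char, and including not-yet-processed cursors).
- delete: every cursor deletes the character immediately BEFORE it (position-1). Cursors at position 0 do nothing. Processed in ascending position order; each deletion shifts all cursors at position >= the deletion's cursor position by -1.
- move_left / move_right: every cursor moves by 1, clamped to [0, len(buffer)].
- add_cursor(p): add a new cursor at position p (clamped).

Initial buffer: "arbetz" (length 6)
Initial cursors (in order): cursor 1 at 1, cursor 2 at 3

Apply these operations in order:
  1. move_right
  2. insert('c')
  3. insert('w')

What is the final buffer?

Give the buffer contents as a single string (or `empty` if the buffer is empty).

Answer: arcwbecwtz

Derivation:
After op 1 (move_right): buffer="arbetz" (len 6), cursors c1@2 c2@4, authorship ......
After op 2 (insert('c')): buffer="arcbectz" (len 8), cursors c1@3 c2@6, authorship ..1..2..
After op 3 (insert('w')): buffer="arcwbecwtz" (len 10), cursors c1@4 c2@8, authorship ..11..22..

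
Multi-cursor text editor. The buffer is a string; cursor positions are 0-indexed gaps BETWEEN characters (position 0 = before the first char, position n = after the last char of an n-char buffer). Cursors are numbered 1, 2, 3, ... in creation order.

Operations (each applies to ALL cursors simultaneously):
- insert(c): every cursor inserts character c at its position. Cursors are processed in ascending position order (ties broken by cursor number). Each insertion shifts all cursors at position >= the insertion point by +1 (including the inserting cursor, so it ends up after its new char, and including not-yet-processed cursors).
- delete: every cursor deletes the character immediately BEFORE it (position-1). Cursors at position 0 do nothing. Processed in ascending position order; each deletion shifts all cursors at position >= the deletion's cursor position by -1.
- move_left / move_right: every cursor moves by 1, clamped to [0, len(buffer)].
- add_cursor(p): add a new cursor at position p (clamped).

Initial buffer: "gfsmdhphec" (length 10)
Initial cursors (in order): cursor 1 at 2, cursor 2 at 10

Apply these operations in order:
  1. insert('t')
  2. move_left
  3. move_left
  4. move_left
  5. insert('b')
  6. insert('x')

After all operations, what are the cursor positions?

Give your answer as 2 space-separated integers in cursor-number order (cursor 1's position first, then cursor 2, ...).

Answer: 2 13

Derivation:
After op 1 (insert('t')): buffer="gftsmdhphect" (len 12), cursors c1@3 c2@12, authorship ..1........2
After op 2 (move_left): buffer="gftsmdhphect" (len 12), cursors c1@2 c2@11, authorship ..1........2
After op 3 (move_left): buffer="gftsmdhphect" (len 12), cursors c1@1 c2@10, authorship ..1........2
After op 4 (move_left): buffer="gftsmdhphect" (len 12), cursors c1@0 c2@9, authorship ..1........2
After op 5 (insert('b')): buffer="bgftsmdhphbect" (len 14), cursors c1@1 c2@11, authorship 1..1......2..2
After op 6 (insert('x')): buffer="bxgftsmdhphbxect" (len 16), cursors c1@2 c2@13, authorship 11..1......22..2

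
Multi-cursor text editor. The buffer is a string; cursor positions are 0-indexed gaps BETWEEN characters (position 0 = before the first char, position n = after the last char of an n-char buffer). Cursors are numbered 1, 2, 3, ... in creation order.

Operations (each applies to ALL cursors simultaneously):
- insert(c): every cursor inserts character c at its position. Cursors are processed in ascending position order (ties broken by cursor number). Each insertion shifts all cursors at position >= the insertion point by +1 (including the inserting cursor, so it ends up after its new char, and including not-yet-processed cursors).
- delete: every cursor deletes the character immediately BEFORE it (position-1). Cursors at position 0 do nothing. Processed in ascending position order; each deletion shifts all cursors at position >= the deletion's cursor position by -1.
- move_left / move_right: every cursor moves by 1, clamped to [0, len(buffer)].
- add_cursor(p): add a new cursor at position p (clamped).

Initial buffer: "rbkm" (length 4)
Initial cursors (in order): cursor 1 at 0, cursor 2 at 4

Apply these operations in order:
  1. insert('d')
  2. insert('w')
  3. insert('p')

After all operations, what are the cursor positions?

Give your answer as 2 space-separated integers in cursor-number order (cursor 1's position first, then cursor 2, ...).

After op 1 (insert('d')): buffer="drbkmd" (len 6), cursors c1@1 c2@6, authorship 1....2
After op 2 (insert('w')): buffer="dwrbkmdw" (len 8), cursors c1@2 c2@8, authorship 11....22
After op 3 (insert('p')): buffer="dwprbkmdwp" (len 10), cursors c1@3 c2@10, authorship 111....222

Answer: 3 10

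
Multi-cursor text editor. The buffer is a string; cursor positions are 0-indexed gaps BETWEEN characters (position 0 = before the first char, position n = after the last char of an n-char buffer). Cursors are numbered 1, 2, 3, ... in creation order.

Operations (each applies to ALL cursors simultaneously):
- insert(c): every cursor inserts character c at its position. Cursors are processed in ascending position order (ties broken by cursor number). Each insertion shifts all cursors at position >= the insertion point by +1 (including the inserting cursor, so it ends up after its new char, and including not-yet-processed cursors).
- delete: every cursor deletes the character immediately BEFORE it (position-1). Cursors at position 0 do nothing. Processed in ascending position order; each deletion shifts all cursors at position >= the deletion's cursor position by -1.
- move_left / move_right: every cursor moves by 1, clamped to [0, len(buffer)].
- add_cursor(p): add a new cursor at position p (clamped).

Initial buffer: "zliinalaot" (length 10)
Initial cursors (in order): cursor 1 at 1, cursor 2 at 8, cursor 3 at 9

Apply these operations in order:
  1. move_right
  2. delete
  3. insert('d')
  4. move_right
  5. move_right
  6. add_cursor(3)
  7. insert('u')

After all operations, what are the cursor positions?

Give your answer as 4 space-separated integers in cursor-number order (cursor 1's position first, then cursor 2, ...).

Answer: 6 14 14 4

Derivation:
After op 1 (move_right): buffer="zliinalaot" (len 10), cursors c1@2 c2@9 c3@10, authorship ..........
After op 2 (delete): buffer="ziinala" (len 7), cursors c1@1 c2@7 c3@7, authorship .......
After op 3 (insert('d')): buffer="zdiinaladd" (len 10), cursors c1@2 c2@10 c3@10, authorship .1......23
After op 4 (move_right): buffer="zdiinaladd" (len 10), cursors c1@3 c2@10 c3@10, authorship .1......23
After op 5 (move_right): buffer="zdiinaladd" (len 10), cursors c1@4 c2@10 c3@10, authorship .1......23
After op 6 (add_cursor(3)): buffer="zdiinaladd" (len 10), cursors c4@3 c1@4 c2@10 c3@10, authorship .1......23
After op 7 (insert('u')): buffer="zdiuiunaladduu" (len 14), cursors c4@4 c1@6 c2@14 c3@14, authorship .1.4.1....2323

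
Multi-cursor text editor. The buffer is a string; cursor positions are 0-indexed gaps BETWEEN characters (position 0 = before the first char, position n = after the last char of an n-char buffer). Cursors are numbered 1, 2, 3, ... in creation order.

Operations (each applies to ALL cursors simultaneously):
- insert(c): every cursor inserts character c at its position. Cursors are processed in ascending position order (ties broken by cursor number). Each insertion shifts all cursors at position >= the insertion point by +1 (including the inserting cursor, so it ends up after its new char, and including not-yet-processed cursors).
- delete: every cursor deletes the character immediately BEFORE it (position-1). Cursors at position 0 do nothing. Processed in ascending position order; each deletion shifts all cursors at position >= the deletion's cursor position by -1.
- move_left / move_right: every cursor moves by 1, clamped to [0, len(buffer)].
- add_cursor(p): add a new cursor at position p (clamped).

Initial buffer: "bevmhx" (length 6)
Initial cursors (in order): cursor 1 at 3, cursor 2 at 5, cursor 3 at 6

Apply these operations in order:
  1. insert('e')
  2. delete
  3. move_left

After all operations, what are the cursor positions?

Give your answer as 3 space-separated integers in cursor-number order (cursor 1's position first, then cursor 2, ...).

After op 1 (insert('e')): buffer="bevemhexe" (len 9), cursors c1@4 c2@7 c3@9, authorship ...1..2.3
After op 2 (delete): buffer="bevmhx" (len 6), cursors c1@3 c2@5 c3@6, authorship ......
After op 3 (move_left): buffer="bevmhx" (len 6), cursors c1@2 c2@4 c3@5, authorship ......

Answer: 2 4 5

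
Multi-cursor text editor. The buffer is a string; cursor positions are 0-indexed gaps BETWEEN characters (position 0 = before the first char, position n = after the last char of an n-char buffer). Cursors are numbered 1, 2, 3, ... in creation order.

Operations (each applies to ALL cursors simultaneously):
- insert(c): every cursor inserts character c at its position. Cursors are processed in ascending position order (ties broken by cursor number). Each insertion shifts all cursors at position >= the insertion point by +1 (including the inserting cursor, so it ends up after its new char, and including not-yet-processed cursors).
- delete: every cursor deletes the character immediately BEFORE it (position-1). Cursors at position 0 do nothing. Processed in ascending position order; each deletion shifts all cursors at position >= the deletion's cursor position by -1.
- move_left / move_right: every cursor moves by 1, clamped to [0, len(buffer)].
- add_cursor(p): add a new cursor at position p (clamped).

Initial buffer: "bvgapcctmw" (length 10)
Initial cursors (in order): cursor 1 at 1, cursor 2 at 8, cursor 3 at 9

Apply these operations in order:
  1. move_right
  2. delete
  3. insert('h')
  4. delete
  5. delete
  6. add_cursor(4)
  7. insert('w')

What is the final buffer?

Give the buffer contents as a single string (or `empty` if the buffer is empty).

Answer: wgapcwww

Derivation:
After op 1 (move_right): buffer="bvgapcctmw" (len 10), cursors c1@2 c2@9 c3@10, authorship ..........
After op 2 (delete): buffer="bgapcct" (len 7), cursors c1@1 c2@7 c3@7, authorship .......
After op 3 (insert('h')): buffer="bhgapccthh" (len 10), cursors c1@2 c2@10 c3@10, authorship .1......23
After op 4 (delete): buffer="bgapcct" (len 7), cursors c1@1 c2@7 c3@7, authorship .......
After op 5 (delete): buffer="gapc" (len 4), cursors c1@0 c2@4 c3@4, authorship ....
After op 6 (add_cursor(4)): buffer="gapc" (len 4), cursors c1@0 c2@4 c3@4 c4@4, authorship ....
After op 7 (insert('w')): buffer="wgapcwww" (len 8), cursors c1@1 c2@8 c3@8 c4@8, authorship 1....234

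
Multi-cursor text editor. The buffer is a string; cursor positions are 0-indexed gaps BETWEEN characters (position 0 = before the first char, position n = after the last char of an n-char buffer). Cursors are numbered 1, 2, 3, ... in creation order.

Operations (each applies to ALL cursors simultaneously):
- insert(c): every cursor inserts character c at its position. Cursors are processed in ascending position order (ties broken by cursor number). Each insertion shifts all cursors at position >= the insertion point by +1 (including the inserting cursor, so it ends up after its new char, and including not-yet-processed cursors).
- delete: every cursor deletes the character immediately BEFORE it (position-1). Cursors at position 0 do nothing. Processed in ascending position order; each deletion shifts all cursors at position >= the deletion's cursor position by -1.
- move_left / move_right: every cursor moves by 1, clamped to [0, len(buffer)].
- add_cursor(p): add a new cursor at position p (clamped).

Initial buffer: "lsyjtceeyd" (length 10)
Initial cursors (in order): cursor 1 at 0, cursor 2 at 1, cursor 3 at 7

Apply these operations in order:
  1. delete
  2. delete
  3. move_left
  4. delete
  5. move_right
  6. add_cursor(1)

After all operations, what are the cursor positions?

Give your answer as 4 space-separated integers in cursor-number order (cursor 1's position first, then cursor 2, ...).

Answer: 1 1 3 1

Derivation:
After op 1 (delete): buffer="syjtceyd" (len 8), cursors c1@0 c2@0 c3@5, authorship ........
After op 2 (delete): buffer="syjteyd" (len 7), cursors c1@0 c2@0 c3@4, authorship .......
After op 3 (move_left): buffer="syjteyd" (len 7), cursors c1@0 c2@0 c3@3, authorship .......
After op 4 (delete): buffer="syteyd" (len 6), cursors c1@0 c2@0 c3@2, authorship ......
After op 5 (move_right): buffer="syteyd" (len 6), cursors c1@1 c2@1 c3@3, authorship ......
After op 6 (add_cursor(1)): buffer="syteyd" (len 6), cursors c1@1 c2@1 c4@1 c3@3, authorship ......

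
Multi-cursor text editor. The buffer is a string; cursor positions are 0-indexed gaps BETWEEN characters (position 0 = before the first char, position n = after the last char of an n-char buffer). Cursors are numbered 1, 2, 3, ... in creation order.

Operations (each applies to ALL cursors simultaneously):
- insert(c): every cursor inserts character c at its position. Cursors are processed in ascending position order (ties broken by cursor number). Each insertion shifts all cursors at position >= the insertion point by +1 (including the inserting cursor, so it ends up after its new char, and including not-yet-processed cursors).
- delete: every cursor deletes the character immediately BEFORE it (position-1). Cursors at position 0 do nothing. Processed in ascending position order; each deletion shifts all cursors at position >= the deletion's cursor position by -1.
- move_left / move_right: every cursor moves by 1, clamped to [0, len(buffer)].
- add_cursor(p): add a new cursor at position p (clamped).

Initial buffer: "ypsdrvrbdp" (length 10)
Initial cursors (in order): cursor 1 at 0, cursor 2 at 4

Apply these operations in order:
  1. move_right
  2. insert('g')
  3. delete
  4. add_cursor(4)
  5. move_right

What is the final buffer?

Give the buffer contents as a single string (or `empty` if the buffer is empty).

Answer: ypsdrvrbdp

Derivation:
After op 1 (move_right): buffer="ypsdrvrbdp" (len 10), cursors c1@1 c2@5, authorship ..........
After op 2 (insert('g')): buffer="ygpsdrgvrbdp" (len 12), cursors c1@2 c2@7, authorship .1....2.....
After op 3 (delete): buffer="ypsdrvrbdp" (len 10), cursors c1@1 c2@5, authorship ..........
After op 4 (add_cursor(4)): buffer="ypsdrvrbdp" (len 10), cursors c1@1 c3@4 c2@5, authorship ..........
After op 5 (move_right): buffer="ypsdrvrbdp" (len 10), cursors c1@2 c3@5 c2@6, authorship ..........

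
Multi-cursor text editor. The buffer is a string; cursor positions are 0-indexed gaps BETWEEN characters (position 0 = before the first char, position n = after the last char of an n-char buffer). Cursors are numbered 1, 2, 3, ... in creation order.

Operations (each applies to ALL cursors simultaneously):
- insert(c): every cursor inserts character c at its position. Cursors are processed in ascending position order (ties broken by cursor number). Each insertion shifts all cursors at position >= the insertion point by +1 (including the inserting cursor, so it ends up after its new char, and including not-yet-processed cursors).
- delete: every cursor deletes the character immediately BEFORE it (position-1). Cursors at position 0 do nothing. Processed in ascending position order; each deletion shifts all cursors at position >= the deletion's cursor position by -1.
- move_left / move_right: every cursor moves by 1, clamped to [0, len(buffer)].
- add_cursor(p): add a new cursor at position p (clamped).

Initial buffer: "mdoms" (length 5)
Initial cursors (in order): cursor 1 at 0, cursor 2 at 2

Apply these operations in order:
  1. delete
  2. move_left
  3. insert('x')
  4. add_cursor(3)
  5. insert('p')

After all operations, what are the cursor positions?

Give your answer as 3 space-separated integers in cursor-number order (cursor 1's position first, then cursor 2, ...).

After op 1 (delete): buffer="moms" (len 4), cursors c1@0 c2@1, authorship ....
After op 2 (move_left): buffer="moms" (len 4), cursors c1@0 c2@0, authorship ....
After op 3 (insert('x')): buffer="xxmoms" (len 6), cursors c1@2 c2@2, authorship 12....
After op 4 (add_cursor(3)): buffer="xxmoms" (len 6), cursors c1@2 c2@2 c3@3, authorship 12....
After op 5 (insert('p')): buffer="xxppmpoms" (len 9), cursors c1@4 c2@4 c3@6, authorship 1212.3...

Answer: 4 4 6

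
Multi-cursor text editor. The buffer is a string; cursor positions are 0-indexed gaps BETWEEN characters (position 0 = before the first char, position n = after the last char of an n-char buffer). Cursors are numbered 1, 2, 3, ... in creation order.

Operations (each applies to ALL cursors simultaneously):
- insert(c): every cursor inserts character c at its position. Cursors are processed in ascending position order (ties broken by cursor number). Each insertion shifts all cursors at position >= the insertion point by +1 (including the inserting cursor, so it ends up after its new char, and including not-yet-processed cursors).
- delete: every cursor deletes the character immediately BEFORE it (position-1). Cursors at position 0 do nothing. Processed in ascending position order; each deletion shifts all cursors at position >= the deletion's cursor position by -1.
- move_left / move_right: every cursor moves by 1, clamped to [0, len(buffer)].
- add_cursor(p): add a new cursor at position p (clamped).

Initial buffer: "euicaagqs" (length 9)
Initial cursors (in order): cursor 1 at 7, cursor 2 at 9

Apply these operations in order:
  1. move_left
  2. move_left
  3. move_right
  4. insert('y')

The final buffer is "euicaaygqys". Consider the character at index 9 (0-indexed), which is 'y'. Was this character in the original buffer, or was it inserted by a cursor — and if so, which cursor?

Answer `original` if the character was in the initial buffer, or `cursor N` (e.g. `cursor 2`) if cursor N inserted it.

Answer: cursor 2

Derivation:
After op 1 (move_left): buffer="euicaagqs" (len 9), cursors c1@6 c2@8, authorship .........
After op 2 (move_left): buffer="euicaagqs" (len 9), cursors c1@5 c2@7, authorship .........
After op 3 (move_right): buffer="euicaagqs" (len 9), cursors c1@6 c2@8, authorship .........
After op 4 (insert('y')): buffer="euicaaygqys" (len 11), cursors c1@7 c2@10, authorship ......1..2.
Authorship (.=original, N=cursor N): . . . . . . 1 . . 2 .
Index 9: author = 2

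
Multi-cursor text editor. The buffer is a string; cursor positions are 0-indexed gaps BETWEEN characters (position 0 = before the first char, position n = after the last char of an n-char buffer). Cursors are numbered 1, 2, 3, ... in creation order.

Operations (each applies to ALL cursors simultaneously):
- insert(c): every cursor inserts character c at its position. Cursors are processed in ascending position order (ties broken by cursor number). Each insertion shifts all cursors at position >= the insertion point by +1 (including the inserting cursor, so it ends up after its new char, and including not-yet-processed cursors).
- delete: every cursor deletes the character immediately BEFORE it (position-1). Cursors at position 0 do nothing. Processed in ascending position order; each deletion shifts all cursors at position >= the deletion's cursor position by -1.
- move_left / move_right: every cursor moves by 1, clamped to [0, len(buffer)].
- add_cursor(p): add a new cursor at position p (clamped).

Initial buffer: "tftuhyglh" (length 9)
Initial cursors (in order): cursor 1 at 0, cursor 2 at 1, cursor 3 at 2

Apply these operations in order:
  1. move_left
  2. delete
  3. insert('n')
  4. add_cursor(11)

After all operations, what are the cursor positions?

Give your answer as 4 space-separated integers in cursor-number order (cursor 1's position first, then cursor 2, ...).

After op 1 (move_left): buffer="tftuhyglh" (len 9), cursors c1@0 c2@0 c3@1, authorship .........
After op 2 (delete): buffer="ftuhyglh" (len 8), cursors c1@0 c2@0 c3@0, authorship ........
After op 3 (insert('n')): buffer="nnnftuhyglh" (len 11), cursors c1@3 c2@3 c3@3, authorship 123........
After op 4 (add_cursor(11)): buffer="nnnftuhyglh" (len 11), cursors c1@3 c2@3 c3@3 c4@11, authorship 123........

Answer: 3 3 3 11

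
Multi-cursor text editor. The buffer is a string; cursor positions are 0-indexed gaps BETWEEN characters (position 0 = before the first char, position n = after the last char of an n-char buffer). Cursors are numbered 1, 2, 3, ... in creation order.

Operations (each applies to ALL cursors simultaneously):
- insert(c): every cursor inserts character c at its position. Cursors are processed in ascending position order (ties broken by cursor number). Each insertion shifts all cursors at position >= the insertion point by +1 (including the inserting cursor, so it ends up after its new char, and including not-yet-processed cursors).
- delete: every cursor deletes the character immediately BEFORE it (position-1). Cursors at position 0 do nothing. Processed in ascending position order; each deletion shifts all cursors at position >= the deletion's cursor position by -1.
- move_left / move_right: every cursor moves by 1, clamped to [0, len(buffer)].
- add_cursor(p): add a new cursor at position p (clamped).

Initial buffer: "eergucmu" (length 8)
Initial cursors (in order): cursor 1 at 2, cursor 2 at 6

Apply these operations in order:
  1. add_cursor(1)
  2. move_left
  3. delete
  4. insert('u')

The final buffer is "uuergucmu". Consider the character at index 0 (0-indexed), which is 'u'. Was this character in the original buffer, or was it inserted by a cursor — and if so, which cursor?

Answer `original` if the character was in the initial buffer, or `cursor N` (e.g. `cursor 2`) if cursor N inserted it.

After op 1 (add_cursor(1)): buffer="eergucmu" (len 8), cursors c3@1 c1@2 c2@6, authorship ........
After op 2 (move_left): buffer="eergucmu" (len 8), cursors c3@0 c1@1 c2@5, authorship ........
After op 3 (delete): buffer="ergcmu" (len 6), cursors c1@0 c3@0 c2@3, authorship ......
After op 4 (insert('u')): buffer="uuergucmu" (len 9), cursors c1@2 c3@2 c2@6, authorship 13...2...
Authorship (.=original, N=cursor N): 1 3 . . . 2 . . .
Index 0: author = 1

Answer: cursor 1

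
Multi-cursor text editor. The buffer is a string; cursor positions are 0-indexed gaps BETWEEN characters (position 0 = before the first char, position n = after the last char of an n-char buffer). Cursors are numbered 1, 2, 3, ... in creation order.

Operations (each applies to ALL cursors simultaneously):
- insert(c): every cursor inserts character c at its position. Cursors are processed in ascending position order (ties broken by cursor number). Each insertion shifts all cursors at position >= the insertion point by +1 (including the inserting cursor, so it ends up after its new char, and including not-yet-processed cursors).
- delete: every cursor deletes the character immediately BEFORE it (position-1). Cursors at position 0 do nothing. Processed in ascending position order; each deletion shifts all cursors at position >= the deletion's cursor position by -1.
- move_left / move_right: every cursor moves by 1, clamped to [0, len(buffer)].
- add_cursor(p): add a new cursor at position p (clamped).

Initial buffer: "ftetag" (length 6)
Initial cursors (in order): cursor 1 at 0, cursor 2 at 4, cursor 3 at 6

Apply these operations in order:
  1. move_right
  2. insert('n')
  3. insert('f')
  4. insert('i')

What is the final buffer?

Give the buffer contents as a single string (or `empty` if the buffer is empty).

Answer: fnfitetanfignfi

Derivation:
After op 1 (move_right): buffer="ftetag" (len 6), cursors c1@1 c2@5 c3@6, authorship ......
After op 2 (insert('n')): buffer="fntetangn" (len 9), cursors c1@2 c2@7 c3@9, authorship .1....2.3
After op 3 (insert('f')): buffer="fnftetanfgnf" (len 12), cursors c1@3 c2@9 c3@12, authorship .11....22.33
After op 4 (insert('i')): buffer="fnfitetanfignfi" (len 15), cursors c1@4 c2@11 c3@15, authorship .111....222.333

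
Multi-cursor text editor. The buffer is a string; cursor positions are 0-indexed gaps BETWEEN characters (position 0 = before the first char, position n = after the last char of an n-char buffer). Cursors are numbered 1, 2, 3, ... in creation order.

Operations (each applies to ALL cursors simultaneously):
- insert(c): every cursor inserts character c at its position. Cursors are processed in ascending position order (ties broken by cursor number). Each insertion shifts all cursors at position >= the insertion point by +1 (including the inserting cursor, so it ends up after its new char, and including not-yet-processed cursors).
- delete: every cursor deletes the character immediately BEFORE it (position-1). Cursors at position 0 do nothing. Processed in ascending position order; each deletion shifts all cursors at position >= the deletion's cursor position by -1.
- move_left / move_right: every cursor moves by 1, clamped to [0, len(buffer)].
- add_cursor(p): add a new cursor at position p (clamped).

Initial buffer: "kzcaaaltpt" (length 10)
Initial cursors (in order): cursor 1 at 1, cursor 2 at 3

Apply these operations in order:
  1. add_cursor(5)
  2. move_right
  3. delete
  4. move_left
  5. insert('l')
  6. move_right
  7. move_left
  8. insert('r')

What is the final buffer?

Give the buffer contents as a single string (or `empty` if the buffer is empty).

After op 1 (add_cursor(5)): buffer="kzcaaaltpt" (len 10), cursors c1@1 c2@3 c3@5, authorship ..........
After op 2 (move_right): buffer="kzcaaaltpt" (len 10), cursors c1@2 c2@4 c3@6, authorship ..........
After op 3 (delete): buffer="kcaltpt" (len 7), cursors c1@1 c2@2 c3@3, authorship .......
After op 4 (move_left): buffer="kcaltpt" (len 7), cursors c1@0 c2@1 c3@2, authorship .......
After op 5 (insert('l')): buffer="lklclaltpt" (len 10), cursors c1@1 c2@3 c3@5, authorship 1.2.3.....
After op 6 (move_right): buffer="lklclaltpt" (len 10), cursors c1@2 c2@4 c3@6, authorship 1.2.3.....
After op 7 (move_left): buffer="lklclaltpt" (len 10), cursors c1@1 c2@3 c3@5, authorship 1.2.3.....
After op 8 (insert('r')): buffer="lrklrclraltpt" (len 13), cursors c1@2 c2@5 c3@8, authorship 11.22.33.....

Answer: lrklrclraltpt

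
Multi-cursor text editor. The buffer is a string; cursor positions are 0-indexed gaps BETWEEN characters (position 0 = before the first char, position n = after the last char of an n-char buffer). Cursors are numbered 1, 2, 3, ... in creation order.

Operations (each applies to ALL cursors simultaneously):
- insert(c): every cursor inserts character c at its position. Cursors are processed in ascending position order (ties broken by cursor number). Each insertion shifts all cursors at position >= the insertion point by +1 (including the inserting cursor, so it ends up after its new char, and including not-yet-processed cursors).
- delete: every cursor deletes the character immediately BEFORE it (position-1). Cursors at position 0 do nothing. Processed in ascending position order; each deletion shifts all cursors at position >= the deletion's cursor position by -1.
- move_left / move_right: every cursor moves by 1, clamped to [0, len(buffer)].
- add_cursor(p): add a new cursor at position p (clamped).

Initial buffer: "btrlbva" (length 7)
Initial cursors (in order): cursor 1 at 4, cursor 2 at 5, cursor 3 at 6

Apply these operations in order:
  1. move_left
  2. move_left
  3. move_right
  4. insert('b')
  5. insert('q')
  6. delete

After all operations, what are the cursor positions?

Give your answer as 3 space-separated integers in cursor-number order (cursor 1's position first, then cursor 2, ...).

Answer: 4 6 8

Derivation:
After op 1 (move_left): buffer="btrlbva" (len 7), cursors c1@3 c2@4 c3@5, authorship .......
After op 2 (move_left): buffer="btrlbva" (len 7), cursors c1@2 c2@3 c3@4, authorship .......
After op 3 (move_right): buffer="btrlbva" (len 7), cursors c1@3 c2@4 c3@5, authorship .......
After op 4 (insert('b')): buffer="btrblbbbva" (len 10), cursors c1@4 c2@6 c3@8, authorship ...1.2.3..
After op 5 (insert('q')): buffer="btrbqlbqbbqva" (len 13), cursors c1@5 c2@8 c3@11, authorship ...11.22.33..
After op 6 (delete): buffer="btrblbbbva" (len 10), cursors c1@4 c2@6 c3@8, authorship ...1.2.3..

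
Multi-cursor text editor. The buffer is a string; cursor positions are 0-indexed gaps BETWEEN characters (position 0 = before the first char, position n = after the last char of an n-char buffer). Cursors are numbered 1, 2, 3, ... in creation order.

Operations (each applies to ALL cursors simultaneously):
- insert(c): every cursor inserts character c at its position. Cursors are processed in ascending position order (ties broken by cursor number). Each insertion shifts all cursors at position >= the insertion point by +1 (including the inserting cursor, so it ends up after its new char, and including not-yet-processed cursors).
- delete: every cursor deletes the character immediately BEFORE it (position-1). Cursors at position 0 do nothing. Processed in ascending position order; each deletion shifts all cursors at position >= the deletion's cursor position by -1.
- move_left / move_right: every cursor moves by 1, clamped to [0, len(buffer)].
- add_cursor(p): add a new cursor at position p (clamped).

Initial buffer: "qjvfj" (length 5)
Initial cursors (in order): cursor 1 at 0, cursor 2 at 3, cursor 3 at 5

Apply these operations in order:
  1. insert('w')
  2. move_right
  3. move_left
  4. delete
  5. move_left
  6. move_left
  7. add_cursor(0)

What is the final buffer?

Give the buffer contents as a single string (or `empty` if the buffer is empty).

Answer: qjvfw

Derivation:
After op 1 (insert('w')): buffer="wqjvwfjw" (len 8), cursors c1@1 c2@5 c3@8, authorship 1...2..3
After op 2 (move_right): buffer="wqjvwfjw" (len 8), cursors c1@2 c2@6 c3@8, authorship 1...2..3
After op 3 (move_left): buffer="wqjvwfjw" (len 8), cursors c1@1 c2@5 c3@7, authorship 1...2..3
After op 4 (delete): buffer="qjvfw" (len 5), cursors c1@0 c2@3 c3@4, authorship ....3
After op 5 (move_left): buffer="qjvfw" (len 5), cursors c1@0 c2@2 c3@3, authorship ....3
After op 6 (move_left): buffer="qjvfw" (len 5), cursors c1@0 c2@1 c3@2, authorship ....3
After op 7 (add_cursor(0)): buffer="qjvfw" (len 5), cursors c1@0 c4@0 c2@1 c3@2, authorship ....3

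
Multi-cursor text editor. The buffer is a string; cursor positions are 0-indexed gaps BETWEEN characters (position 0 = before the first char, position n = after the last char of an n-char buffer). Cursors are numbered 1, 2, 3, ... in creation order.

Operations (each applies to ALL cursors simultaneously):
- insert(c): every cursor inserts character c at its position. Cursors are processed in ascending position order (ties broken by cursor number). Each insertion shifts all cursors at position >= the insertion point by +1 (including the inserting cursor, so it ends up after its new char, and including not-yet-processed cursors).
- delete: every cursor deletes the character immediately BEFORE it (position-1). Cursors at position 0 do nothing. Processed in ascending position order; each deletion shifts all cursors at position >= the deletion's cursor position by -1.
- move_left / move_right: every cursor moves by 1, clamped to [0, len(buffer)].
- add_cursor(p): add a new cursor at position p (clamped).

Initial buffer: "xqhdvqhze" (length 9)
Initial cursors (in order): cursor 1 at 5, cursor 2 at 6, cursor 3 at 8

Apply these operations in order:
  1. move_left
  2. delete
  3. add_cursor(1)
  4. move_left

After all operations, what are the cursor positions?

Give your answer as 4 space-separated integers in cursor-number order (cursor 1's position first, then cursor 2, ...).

Answer: 2 2 3 0

Derivation:
After op 1 (move_left): buffer="xqhdvqhze" (len 9), cursors c1@4 c2@5 c3@7, authorship .........
After op 2 (delete): buffer="xqhqze" (len 6), cursors c1@3 c2@3 c3@4, authorship ......
After op 3 (add_cursor(1)): buffer="xqhqze" (len 6), cursors c4@1 c1@3 c2@3 c3@4, authorship ......
After op 4 (move_left): buffer="xqhqze" (len 6), cursors c4@0 c1@2 c2@2 c3@3, authorship ......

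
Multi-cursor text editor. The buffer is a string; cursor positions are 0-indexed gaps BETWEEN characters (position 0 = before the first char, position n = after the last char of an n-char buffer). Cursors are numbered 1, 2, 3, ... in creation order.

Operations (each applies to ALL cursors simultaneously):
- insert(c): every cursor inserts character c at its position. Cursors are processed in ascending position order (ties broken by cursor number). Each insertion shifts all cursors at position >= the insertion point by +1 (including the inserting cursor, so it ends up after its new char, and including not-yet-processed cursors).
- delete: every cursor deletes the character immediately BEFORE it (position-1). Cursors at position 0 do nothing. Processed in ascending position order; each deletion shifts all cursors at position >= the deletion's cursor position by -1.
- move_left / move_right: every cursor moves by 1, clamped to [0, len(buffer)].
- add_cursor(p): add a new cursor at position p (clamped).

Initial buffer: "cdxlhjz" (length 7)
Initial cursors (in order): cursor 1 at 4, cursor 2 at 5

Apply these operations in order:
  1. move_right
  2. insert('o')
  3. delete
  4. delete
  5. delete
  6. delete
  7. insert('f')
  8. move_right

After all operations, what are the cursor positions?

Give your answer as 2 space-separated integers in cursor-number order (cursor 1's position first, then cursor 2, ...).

After op 1 (move_right): buffer="cdxlhjz" (len 7), cursors c1@5 c2@6, authorship .......
After op 2 (insert('o')): buffer="cdxlhojoz" (len 9), cursors c1@6 c2@8, authorship .....1.2.
After op 3 (delete): buffer="cdxlhjz" (len 7), cursors c1@5 c2@6, authorship .......
After op 4 (delete): buffer="cdxlz" (len 5), cursors c1@4 c2@4, authorship .....
After op 5 (delete): buffer="cdz" (len 3), cursors c1@2 c2@2, authorship ...
After op 6 (delete): buffer="z" (len 1), cursors c1@0 c2@0, authorship .
After op 7 (insert('f')): buffer="ffz" (len 3), cursors c1@2 c2@2, authorship 12.
After op 8 (move_right): buffer="ffz" (len 3), cursors c1@3 c2@3, authorship 12.

Answer: 3 3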